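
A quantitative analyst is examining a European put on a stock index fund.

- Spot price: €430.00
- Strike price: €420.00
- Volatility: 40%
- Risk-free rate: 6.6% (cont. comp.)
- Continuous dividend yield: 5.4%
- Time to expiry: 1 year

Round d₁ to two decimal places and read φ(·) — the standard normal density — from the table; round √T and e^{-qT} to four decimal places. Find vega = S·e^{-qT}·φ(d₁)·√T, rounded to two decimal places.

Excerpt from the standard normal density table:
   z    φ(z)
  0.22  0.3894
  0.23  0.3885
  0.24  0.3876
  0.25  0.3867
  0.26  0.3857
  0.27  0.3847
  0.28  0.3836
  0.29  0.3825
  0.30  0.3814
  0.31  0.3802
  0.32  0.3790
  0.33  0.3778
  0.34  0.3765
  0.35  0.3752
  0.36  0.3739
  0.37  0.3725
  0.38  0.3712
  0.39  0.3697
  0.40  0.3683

T = 1;  σ√T = 0.4000
d₁ = [ln(430/420) + (0.066 − 0.054 + 0.4²/2)·1] / 0.4000 = [0.0235 + 0.0920] / 0.4000 = 0.2888 ⇒ 0.29
√T = √1 = 1.0000
φ(d₁) = φ(0.29) = 0.3825
exp(−qT) = exp(−0.054·1) = 0.9474
vega = S·exp(−qT)·φ(d₁)·√T = 430·0.9474·0.3825·1.0000 = 155.8236

155.82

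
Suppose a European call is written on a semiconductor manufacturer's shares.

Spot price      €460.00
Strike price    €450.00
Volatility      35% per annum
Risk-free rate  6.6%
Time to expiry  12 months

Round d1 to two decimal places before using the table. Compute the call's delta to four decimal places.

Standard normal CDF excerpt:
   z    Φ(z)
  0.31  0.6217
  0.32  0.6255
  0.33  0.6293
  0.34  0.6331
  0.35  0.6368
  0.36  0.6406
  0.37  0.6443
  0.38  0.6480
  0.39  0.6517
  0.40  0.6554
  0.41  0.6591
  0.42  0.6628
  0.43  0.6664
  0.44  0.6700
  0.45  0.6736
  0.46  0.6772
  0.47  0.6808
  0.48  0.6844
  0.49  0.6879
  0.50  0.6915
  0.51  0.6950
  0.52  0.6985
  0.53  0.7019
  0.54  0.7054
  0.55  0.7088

σ√T = 0.35 × 1.0000 = 0.3500
d₁ = [ln(460/450) + (0.066 + 0.35²/2)·1] / 0.3500 = [0.0220 + 0.1273] / 0.3500 = 0.4264 → 0.43
N(d₁) = N(0.43) = 0.6664
Δ_call = N(d₁) = 0.6664

0.6664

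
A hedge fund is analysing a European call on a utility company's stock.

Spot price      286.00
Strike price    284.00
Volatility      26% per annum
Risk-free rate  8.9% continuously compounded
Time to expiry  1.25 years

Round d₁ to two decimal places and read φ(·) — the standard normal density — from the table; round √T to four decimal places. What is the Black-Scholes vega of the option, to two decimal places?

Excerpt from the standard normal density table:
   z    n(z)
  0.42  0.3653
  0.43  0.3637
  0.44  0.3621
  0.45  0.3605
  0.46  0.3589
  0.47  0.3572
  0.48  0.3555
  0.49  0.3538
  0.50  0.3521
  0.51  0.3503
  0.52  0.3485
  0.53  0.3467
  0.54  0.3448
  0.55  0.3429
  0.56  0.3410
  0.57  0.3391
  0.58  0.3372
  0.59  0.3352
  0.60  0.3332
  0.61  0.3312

T = 1.25;  σ√T = 0.2907
d₁ = [ln(286/284) + (0.089 + 0.26²/2)·1.25] / 0.2907 = [0.0070 + 0.1535] / 0.2907 = 0.5522 ⇒ 0.55
√T = √1.25 = 1.1180
φ(d₁) = φ(0.55) = 0.3429
vega = S·φ(d₁)·√T = 286·0.3429·1.1180 = 109.6416

109.64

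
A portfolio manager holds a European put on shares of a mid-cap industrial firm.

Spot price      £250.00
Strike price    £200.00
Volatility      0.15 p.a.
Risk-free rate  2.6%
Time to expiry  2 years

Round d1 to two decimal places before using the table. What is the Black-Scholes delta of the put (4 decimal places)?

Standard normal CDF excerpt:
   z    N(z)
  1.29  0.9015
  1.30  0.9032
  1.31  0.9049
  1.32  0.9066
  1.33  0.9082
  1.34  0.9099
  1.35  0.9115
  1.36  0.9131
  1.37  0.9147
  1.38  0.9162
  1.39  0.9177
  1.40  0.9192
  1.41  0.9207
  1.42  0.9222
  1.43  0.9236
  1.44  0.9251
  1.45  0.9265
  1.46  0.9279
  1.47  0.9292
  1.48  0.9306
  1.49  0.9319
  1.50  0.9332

σ√T = 0.15 × 1.4142 = 0.2121
d₁ = [ln(250/200) + (0.026 + ½·0.15²)·2] / (σ√T) = (0.2231 + 0.0745) / 0.2121 = 1.4031 → 1.40
N(d₁) = N(1.40) = 0.9192
Δ_put = N(d₁) − 1 = 0.9192 − 1 = -0.0808

-0.0808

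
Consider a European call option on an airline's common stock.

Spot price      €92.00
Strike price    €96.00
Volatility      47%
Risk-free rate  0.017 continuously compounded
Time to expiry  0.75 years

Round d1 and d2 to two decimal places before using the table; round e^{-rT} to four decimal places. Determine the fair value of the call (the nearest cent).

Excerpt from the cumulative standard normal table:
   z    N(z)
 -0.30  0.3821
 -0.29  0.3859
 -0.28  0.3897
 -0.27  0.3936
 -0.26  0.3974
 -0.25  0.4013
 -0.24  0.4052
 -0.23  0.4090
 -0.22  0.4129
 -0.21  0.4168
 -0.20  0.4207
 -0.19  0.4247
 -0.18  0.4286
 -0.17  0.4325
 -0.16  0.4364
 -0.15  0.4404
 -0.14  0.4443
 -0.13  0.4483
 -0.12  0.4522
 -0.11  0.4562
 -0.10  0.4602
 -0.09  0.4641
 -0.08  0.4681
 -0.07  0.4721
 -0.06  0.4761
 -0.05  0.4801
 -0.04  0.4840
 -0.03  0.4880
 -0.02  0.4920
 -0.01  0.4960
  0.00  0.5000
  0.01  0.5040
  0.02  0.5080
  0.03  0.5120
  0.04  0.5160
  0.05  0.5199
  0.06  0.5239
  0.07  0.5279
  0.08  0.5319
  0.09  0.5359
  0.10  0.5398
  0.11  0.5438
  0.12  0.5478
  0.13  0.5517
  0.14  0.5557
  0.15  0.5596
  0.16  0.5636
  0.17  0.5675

€13.82

σ√T = 0.47 × 0.8660 = 0.4070
d₁ = [ln(92/96) + (0.017 + ½·0.47²)·0.75] / (σ√T) = (-0.0426 + 0.0956) / 0.4070 = 0.1303 ≈ 0.13
d₂ = 0.1303 − 0.4070 = -0.2768 ≈ -0.28
e^(−rT) = e^(−0.017·0.75) = 0.9873
N(d₁) = N(0.13) = 0.5517;  N(d₂) = N(-0.28) = 0.3897
C = 92·0.5517 − 96·0.9873·0.3897 = 50.7564 − 36.9361 = 13.8203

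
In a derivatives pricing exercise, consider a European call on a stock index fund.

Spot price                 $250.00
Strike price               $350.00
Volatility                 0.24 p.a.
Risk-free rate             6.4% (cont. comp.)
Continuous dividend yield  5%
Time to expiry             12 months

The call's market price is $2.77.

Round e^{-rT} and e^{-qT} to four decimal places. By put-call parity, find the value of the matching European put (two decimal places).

e^(−qT) = e^(−0.05·1) = 0.9512;  e^(−rT) = e^(−0.064·1) = 0.9380
Put-call parity: C − P = S·e^(−qT) − K·e^(−rT) = 250·0.9512 − 350·0.9380 = 237.8000 − 328.3000 = -90.5000
P = C − (C − P) = 2.77 − (-90.5000) = 93.2700

$93.27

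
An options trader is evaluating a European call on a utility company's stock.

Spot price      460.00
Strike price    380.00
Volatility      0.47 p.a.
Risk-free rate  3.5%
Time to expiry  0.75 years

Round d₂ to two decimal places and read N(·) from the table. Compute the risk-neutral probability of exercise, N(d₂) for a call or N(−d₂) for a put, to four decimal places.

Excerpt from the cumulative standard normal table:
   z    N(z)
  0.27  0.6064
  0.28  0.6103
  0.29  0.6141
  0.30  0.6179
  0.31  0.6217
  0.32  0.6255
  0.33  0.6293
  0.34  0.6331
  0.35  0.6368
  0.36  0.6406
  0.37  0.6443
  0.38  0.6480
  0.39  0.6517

0.6293

σ√T = 0.47 × 0.8660 = 0.4070
ln(S/K) + (r + σ²/2)T = ln(460/380) + (0.035 + 0.47²/2)·0.75 = 0.1911 + 0.1091 = 0.3001
d₁ = 0.3001 / 0.4070 = 0.7374 ≈ 0.74
d₂ = d₁ − σ√T = 0.7374 − 0.4070 = 0.3304 ≈ 0.33
Pr(exercise) under Q = N(d₂) = 0.6293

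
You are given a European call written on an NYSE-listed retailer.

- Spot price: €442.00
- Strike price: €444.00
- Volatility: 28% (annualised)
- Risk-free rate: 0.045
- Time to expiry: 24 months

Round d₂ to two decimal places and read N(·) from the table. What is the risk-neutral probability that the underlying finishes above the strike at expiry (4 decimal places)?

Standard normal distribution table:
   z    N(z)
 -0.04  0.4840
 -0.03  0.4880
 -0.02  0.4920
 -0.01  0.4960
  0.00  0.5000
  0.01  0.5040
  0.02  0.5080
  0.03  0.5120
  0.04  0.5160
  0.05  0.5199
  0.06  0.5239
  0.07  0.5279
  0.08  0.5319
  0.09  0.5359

0.5080

σ√T = 0.28 × 1.4142 = 0.3960
ln(S/K) + (r + σ²/2)T = ln(442/444) + (0.045 + 0.28²/2)·2 = -0.0045 + 0.1684 = 0.1639
d₁ = 0.1639 / 0.3960 = 0.4139 ≈ 0.41
d₂ = d₁ − σ√T = 0.4139 − 0.3960 = 0.0179 ≈ 0.02
Risk-neutral Pr[S_T > K] = N(d₂) = N(0.02) = 0.5080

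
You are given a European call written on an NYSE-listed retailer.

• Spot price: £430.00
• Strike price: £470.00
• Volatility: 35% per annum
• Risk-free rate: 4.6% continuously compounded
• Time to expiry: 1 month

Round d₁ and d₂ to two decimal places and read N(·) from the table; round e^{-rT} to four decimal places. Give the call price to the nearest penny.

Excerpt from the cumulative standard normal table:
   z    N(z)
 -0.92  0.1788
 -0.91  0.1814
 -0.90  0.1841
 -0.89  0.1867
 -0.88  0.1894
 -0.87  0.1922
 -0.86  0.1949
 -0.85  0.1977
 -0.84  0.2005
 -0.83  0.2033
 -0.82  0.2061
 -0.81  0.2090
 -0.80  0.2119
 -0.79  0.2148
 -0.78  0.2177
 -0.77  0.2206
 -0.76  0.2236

σ√T = 0.35 × 0.2887 = 0.1010
d₁ = [ln(430/470) + (0.046 + 0.35²/2)·0.08333] / 0.1010 = [-0.0889 + 0.0089] / 0.1010 = -0.7919 → -0.79
d₂ = d₁ − σ√T = -0.7919 − 0.1010 = -0.8929 → -0.89
e^(−rT) = e^(−0.046·0.08333) = 0.9962
C = 430·N(-0.79) − 470·0.9962·N(-0.89) = 430·0.2148 − 470·0.9962·0.1867 = 92.3640 − 87.4156 = 4.9484

£4.95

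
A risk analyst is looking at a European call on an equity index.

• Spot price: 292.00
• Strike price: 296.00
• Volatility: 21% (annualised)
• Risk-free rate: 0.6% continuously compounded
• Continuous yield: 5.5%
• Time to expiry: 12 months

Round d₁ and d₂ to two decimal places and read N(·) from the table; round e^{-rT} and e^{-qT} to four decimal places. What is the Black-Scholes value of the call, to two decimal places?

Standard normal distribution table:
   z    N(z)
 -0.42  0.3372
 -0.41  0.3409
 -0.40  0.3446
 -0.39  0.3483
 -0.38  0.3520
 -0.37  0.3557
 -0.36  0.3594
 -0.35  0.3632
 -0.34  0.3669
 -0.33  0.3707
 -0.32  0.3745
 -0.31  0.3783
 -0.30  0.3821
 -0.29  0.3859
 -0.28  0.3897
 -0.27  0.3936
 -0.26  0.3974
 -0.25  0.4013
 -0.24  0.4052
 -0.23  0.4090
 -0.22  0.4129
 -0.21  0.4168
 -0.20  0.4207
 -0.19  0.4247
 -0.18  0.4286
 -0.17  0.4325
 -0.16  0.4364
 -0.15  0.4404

T = 1;  σ√T = 0.2100
d₁ = [ln(292/296) + (0.006 − 0.055 + 0.21²/2)·1] / 0.2100 = [-0.0136 − 0.0270] / 0.2100 = -0.1931 ≈ -0.19
d₂ = d₁ − σ√T = -0.1931 − 0.2100 = -0.4031 ≈ -0.40
exp(−qT) = exp(−0.055·1) = 0.9465;  exp(−rT) = exp(−0.006·1) = 0.9940
N(d₁) = N(-0.19) = 0.4247;  N(d₂) = N(-0.40) = 0.3446
C = 292·0.9465·0.4247 − 296·0.9940·0.3446 = 117.3777 − 101.3896 = 15.9881

15.99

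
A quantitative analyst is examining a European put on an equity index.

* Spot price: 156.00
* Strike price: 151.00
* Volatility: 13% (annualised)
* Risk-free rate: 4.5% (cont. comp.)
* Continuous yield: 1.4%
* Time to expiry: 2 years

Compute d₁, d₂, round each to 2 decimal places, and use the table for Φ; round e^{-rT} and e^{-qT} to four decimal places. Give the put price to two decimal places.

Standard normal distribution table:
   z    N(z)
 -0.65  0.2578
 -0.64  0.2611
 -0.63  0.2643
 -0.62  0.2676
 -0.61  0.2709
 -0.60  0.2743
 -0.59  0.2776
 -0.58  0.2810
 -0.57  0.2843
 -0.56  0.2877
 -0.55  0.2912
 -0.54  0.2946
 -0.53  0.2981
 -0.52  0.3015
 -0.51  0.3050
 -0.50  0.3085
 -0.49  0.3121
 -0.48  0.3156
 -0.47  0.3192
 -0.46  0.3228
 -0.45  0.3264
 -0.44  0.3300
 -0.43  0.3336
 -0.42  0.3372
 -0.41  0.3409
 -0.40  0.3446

5.44

σ√T = 0.13·√2 = 0.1838
d₁ = [ln(156/151) + (0.045 − 0.014 + 0.13²/2)·2] / 0.1838 = [0.0326 + 0.0789] / 0.1838 = 0.6064 ⇒ 0.61
d₂ = d₁ − σ√T = 0.6064 − 0.1838 = 0.4225 ⇒ 0.42
exp(−qT) = exp(−0.014·2) = 0.9724;  exp(−rT) = exp(−0.045·2) = 0.9139
N(−d₂) = N(-0.42) = 0.3372;  N(−d₁) = N(-0.61) = 0.2709
P = 151·0.9139·0.3372 − 156·0.9724·0.2709 = 46.5332 − 41.0940 = 5.4392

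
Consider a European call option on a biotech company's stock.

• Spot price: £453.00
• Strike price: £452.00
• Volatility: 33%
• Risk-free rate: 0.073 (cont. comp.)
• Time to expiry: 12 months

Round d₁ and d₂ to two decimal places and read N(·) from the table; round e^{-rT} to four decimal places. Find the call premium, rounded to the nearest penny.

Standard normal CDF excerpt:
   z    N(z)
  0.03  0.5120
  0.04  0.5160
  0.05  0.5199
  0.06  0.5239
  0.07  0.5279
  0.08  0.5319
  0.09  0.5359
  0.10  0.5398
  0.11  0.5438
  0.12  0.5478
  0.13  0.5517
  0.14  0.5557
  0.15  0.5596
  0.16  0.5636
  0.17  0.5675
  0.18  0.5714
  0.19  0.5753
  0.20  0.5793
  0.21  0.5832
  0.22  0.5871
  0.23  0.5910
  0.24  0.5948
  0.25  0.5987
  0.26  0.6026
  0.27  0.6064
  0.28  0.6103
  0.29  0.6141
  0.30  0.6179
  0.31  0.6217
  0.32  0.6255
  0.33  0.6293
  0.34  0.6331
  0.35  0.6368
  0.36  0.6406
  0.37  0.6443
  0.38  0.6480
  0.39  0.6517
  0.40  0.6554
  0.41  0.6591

£75.09

σ√T = 0.33·√1 = 0.3300
d₁ = [ln(453/452) + (0.073 + 0.33²/2)·1] / 0.3300 = [0.0022 + 0.1275] / 0.3300 = 0.3929 → 0.39
d₂ = d₁ − σ√T = 0.3929 − 0.3300 = 0.0629 → 0.06
exp(−rT) = exp(−0.073·1) = 0.9296
N(d₁) = N(0.39) = 0.6517;  N(d₂) = N(0.06) = 0.5239
C = 453·0.6517 − 452·0.9296·0.5239 = 295.2201 − 220.1319 = 75.0882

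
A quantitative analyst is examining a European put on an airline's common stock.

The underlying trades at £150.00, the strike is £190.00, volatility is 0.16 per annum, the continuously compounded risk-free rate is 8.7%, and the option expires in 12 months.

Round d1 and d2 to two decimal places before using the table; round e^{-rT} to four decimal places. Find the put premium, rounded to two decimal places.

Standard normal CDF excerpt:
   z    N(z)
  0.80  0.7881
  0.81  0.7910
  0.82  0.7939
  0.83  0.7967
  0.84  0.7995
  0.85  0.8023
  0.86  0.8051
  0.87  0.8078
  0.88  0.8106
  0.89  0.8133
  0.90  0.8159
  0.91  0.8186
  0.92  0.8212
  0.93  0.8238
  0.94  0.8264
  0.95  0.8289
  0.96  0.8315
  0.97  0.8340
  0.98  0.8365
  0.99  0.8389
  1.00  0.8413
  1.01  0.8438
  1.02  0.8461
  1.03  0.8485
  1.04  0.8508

£26.62

σ√T = 0.16·√1 = 0.1600
d₁ = [ln(150/190) + (0.087 + 0.16²/2)·1] / 0.1600 = [-0.2364 + 0.0998] / 0.1600 = -0.8537 which rounds to -0.85
d₂ = d₁ − σ√T = -0.8537 − 0.1600 = -1.0137 which rounds to -1.01
exp(−rT) = exp(−0.087·1) = 0.9167
N(−d₂) = N(1.01) = 0.8438;  N(−d₁) = N(0.85) = 0.8023
P = 190·0.9167·0.8438 − 150·0.8023 = 146.9672 − 120.3450 = 26.6222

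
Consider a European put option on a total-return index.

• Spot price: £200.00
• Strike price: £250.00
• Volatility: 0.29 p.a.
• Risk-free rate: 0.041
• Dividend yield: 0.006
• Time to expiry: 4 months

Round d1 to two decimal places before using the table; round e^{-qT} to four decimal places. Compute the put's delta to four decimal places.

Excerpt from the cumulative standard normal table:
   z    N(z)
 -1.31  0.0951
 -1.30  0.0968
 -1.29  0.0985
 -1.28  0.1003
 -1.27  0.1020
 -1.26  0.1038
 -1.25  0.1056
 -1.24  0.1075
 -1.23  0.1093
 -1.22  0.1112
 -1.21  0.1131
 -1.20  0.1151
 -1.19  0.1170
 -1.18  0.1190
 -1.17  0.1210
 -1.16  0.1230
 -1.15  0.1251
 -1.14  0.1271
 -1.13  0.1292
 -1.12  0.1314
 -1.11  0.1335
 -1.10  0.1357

T = 0.3333;  σ√T = 0.1674
d₁ = [ln(200/250) + (0.041 − 0.006 + 0.29²/2)·0.3333] / 0.1674 = [-0.2231 + 0.0257] / 0.1674 = -1.1793 ⇒ -1.18
N(d₁) = N(-1.18) = 0.1190
Δ_put = exp(−qT)·(N(d₁) − 1) = 0.9980·(0.1190 − 1) = -0.8792

-0.8792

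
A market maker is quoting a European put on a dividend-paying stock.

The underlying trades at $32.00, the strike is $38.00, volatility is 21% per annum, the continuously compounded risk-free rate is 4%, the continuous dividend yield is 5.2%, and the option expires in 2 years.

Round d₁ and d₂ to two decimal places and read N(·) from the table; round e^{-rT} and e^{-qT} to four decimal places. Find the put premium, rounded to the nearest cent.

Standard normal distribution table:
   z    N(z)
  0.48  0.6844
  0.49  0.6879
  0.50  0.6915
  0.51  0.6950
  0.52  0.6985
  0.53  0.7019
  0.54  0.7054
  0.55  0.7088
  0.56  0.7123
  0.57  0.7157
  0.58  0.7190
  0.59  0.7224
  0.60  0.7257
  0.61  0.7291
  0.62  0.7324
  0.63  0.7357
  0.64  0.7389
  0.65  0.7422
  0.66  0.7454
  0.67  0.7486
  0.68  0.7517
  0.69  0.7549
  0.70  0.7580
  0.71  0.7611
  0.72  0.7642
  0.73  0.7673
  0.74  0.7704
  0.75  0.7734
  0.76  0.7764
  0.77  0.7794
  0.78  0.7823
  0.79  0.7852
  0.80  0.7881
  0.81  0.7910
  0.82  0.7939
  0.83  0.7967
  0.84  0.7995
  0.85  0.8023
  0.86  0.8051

σ√T = 0.21·√2 = 0.2970
d₁ = [ln(32/38) + (0.04 − 0.052 + ½·0.21²)·2] / (σ√T) = (-0.1719 + 0.0201) / 0.2970 = -0.5110 which rounds to -0.51
d₂ = -0.5110 − 0.2970 = -0.8080 which rounds to -0.81
e^(−qT) = e^(−0.052·2) = 0.9012;  e^(−rT) = e^(−0.04·2) = 0.9231
N(−d₂) = N(0.81) = 0.7910;  N(−d₁) = N(0.51) = 0.6950
P = 38·0.9231·0.7910 − 32·0.9012·0.6950 = 27.7465 − 20.0427 = 7.7039

$7.70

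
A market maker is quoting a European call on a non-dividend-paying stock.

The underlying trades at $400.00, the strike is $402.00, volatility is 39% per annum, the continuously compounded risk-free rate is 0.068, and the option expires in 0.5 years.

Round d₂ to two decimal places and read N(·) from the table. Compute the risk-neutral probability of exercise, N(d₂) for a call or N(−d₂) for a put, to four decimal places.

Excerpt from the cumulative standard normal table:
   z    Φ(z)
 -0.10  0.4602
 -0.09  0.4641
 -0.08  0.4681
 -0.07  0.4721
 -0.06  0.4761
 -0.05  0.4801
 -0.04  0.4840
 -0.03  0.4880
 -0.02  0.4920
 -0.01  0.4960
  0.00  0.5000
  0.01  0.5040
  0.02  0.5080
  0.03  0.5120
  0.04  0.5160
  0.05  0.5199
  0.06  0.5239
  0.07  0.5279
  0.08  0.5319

0.4880

σ√T = 0.39·√0.5 = 0.2758
ln(S/K) + (r + σ²/2)T = ln(400/402) + (0.068 + 0.39²/2)·0.5 = -0.0050 + 0.0720 = 0.0670
d₁ = 0.0670 / 0.2758 = 0.2431 ⇒ 0.24
d₂ = d₁ − σ√T = 0.2431 − 0.2758 = -0.0327 ⇒ -0.03
Risk-neutral Pr[S_T > K] = N(d₂) = N(-0.03) = 0.4880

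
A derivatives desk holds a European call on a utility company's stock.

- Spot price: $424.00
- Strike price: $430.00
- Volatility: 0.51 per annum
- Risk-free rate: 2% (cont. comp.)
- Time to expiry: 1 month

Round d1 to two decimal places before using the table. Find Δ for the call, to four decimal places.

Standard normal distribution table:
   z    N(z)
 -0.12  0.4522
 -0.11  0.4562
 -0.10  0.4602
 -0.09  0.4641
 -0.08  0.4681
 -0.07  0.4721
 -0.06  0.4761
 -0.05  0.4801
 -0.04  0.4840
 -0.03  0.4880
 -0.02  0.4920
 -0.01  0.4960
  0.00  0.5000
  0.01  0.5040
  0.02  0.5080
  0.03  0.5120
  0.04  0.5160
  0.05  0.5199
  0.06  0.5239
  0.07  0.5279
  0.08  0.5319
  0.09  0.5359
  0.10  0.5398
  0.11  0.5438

0.4960

T = 0.08333;  σ√T = 0.1472
d₁ = [ln(424/430) + (0.02 + 0.51²/2)·0.08333] / 0.1472 = [-0.0141 + 0.0125] / 0.1472 = -0.0105 ⇒ -0.01
N(d₁) = N(-0.01) = 0.4960
Δ_call = N(d₁) = 0.4960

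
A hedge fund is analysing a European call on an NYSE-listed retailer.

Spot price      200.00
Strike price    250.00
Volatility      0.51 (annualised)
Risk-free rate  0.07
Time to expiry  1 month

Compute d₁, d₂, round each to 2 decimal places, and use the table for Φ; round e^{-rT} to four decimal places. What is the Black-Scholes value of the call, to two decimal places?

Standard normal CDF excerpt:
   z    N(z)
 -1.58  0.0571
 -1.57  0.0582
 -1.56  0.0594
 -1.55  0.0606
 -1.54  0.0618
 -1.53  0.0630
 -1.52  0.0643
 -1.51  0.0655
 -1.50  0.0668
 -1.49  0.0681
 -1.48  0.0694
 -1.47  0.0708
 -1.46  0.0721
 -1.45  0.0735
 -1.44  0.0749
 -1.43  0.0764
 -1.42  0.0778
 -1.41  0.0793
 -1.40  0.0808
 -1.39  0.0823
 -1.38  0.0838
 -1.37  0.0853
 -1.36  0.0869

σ√T = 0.51·√0.08333 = 0.1472
d₁ = [ln(200/250) + (0.07 + 0.51²/2)·0.08333] / 0.1472 = [-0.2231 + 0.0167] / 0.1472 = -1.4024 which rounds to -1.40
d₂ = d₁ − σ√T = -1.4024 − 0.1472 = -1.5497 which rounds to -1.55
exp(−rT) = exp(−0.07·0.08333) = 0.9942
C = 200·N(-1.40) − 250·0.9942·N(-1.55) = 200·0.0808 − 250·0.9942·0.0606 = 16.1600 − 15.0621 = 1.0979

1.10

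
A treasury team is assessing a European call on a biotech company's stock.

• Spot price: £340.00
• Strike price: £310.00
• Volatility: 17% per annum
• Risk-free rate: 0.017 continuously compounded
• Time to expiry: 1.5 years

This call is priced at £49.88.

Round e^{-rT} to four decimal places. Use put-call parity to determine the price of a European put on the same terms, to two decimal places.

£12.07

e^(−rT) = e^(−0.017·1.5) = 0.9748
Put-call parity: C − P = S − K·e^(−rT) = 340 − 310·0.9748 = 340 − 302.1880 = 37.8120
P = C − (C − P) = 49.88 − (37.8120) = 12.0680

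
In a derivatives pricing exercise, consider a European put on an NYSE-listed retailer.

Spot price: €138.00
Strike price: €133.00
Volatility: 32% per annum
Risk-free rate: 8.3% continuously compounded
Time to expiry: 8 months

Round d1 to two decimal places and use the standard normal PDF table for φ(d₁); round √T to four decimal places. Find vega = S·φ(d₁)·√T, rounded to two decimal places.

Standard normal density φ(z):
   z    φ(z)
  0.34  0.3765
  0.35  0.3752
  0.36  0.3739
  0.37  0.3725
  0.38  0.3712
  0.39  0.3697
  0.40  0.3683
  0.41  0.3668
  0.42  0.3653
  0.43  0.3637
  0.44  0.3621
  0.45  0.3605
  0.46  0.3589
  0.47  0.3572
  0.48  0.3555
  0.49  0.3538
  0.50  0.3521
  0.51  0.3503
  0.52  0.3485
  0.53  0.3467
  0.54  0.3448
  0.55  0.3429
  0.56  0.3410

40.06

σ√T = 0.32 × 0.8165 = 0.2613
ln(S/K) + (r + σ²/2)T = ln(138/133) + (0.083 + 0.32²/2)·0.6667 = 0.0369 + 0.0895 = 0.1264
d₁ = 0.1264 / 0.2613 = 0.4837 ⇒ 0.48
√T = √0.6667 = 0.8165
φ(d₁) = φ(0.48) = 0.3555
vega = S·φ(d₁)·√T = 138·0.3555·0.8165 = 40.0567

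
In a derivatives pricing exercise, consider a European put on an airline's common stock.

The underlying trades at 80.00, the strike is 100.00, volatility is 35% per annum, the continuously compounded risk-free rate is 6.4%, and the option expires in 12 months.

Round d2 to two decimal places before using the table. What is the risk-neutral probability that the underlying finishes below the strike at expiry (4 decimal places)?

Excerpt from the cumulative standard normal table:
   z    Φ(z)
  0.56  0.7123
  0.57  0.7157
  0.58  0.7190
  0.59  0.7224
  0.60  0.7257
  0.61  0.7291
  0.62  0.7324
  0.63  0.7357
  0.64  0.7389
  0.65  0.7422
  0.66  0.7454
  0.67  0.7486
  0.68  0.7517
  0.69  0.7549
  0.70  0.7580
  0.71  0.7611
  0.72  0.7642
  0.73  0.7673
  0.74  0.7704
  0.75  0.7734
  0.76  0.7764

0.7357

σ√T = 0.35·√1 = 0.3500
d₁ = [ln(80/100) + (0.064 + 0.35²/2)·1] / 0.3500 = [-0.2231 + 0.1253] / 0.3500 = -0.2797 which rounds to -0.28
d₂ = d₁ − σ√T = -0.2797 − 0.3500 = -0.6297 which rounds to -0.63
Pr(exercise) under Q = N(−d₂) = N(0.63) = 0.7357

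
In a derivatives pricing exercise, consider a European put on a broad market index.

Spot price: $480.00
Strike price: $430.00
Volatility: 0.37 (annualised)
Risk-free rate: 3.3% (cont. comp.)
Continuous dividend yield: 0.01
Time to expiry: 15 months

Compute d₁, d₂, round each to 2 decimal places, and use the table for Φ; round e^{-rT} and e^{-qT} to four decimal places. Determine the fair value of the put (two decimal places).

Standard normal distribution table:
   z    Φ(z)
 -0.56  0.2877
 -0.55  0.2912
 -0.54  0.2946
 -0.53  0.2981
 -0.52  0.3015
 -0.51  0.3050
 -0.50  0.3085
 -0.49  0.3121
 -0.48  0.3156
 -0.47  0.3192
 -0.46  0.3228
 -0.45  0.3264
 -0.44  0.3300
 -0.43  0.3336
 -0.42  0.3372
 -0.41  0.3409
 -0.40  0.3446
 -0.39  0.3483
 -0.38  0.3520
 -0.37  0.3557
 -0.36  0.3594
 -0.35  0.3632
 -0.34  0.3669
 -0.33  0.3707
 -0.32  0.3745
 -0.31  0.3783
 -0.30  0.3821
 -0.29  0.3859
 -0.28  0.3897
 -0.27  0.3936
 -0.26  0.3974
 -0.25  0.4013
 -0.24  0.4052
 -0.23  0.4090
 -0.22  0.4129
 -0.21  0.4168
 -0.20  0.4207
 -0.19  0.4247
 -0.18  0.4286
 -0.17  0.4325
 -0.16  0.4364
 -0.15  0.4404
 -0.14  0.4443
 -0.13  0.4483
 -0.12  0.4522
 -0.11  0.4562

T = 1.25;  σ√T = 0.4137
ln(S/K) + (r − q + σ²/2)T = ln(480/430) + (0.033 − 0.01 + 0.37²/2)·1.25 = 0.1100 + 0.1143 = 0.2243
d₁ = 0.2243 / 0.4137 = 0.5422 which rounds to 0.54
d₂ = d₁ − σ√T = 0.5422 − 0.4137 = 0.1286 which rounds to 0.13
e^(−qT) = e^(−0.01·1.25) = 0.9876;  e^(−rT) = e^(−0.033·1.25) = 0.9596
N(−d₂) = N(-0.13) = 0.4483;  N(−d₁) = N(-0.54) = 0.2946
P = 430·0.9596·0.4483 − 480·0.9876·0.2946 = 184.9811 − 139.6545 = 45.3266

$45.33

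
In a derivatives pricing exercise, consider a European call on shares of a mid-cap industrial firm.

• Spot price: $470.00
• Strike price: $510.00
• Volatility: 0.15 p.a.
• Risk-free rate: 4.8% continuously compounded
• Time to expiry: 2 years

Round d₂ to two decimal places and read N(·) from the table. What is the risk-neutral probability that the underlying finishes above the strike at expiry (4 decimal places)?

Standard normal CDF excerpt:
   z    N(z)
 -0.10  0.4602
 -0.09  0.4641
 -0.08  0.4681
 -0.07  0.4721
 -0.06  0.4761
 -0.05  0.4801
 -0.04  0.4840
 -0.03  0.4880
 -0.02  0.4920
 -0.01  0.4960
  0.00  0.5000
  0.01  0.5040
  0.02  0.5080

0.4840

σ√T = 0.15 × 1.4142 = 0.2121
d₁ = [ln(470/510) + (0.048 + 0.15²/2)·2] / 0.2121 = [-0.0817 + 0.1185] / 0.2121 = 0.1736 ≈ 0.17
d₂ = d₁ − σ√T = 0.1736 − 0.2121 = -0.0386 ≈ -0.04
Pr(exercise) under Q = N(d₂) = 0.4840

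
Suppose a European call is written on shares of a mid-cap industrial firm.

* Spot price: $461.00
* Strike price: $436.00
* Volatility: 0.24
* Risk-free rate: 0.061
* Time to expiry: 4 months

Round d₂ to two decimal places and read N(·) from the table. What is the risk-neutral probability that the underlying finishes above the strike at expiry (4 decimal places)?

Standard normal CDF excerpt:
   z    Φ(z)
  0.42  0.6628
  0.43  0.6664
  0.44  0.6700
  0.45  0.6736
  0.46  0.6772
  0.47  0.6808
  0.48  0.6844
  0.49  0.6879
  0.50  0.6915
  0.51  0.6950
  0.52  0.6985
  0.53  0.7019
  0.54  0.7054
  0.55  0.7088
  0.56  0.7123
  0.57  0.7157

σ√T = 0.24·√0.3333 = 0.1386
d₁ = [ln(461/436) + (0.061 + 0.24²/2)·0.3333] / 0.1386 = [0.0558 + 0.0299] / 0.1386 = 0.6184 which rounds to 0.62
d₂ = d₁ − σ√T = 0.6184 − 0.1386 = 0.4798 which rounds to 0.48
Pr(exercise) under Q = N(d₂) = 0.6844

0.6844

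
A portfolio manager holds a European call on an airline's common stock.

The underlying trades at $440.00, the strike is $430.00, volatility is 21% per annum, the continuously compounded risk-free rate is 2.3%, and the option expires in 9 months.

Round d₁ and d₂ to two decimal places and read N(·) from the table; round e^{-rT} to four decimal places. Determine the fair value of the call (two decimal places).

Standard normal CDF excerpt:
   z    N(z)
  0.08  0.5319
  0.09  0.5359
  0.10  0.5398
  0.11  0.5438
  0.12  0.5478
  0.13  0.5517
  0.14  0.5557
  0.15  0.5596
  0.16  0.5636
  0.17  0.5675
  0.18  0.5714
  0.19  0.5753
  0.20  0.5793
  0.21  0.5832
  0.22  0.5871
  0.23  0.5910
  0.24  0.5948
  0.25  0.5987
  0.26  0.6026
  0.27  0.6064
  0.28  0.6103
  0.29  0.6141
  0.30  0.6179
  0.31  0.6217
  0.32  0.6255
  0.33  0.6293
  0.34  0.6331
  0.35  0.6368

$40.37

T = 0.75;  σ√T = 0.1819
d₁ = [ln(440/430) + (0.023 + 0.21²/2)·0.75] / 0.1819 = [0.0230 + 0.0338] / 0.1819 = 0.3122 ≈ 0.31
d₂ = d₁ − σ√T = 0.3122 − 0.1819 = 0.1303 ≈ 0.13
e^(−rT) = e^(−0.023·0.75) = 0.9829
N(d₁) = N(0.31) = 0.6217;  N(d₂) = N(0.13) = 0.5517
C = 440·0.6217 − 430·0.9829·0.5517 = 273.5480 − 233.1743 = 40.3737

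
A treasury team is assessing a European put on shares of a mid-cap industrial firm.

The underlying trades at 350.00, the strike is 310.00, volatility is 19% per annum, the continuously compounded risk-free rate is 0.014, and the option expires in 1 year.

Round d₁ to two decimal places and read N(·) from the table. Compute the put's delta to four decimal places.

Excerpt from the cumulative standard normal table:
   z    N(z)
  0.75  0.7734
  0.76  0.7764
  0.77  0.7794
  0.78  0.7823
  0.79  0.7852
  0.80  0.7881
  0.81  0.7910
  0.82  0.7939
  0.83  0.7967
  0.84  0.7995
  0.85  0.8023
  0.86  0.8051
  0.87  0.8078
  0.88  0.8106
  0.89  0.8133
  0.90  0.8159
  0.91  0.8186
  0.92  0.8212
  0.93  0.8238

-0.2090

T = 1;  σ√T = 0.1900
ln(S/K) + (r + σ²/2)T = ln(350/310) + (0.014 + 0.19²/2)·1 = 0.1214 + 0.0321 = 0.1534
d₁ = 0.1534 / 0.1900 = 0.8074 ≈ 0.81
N(d₁) = N(0.81) = 0.7910
Δ_put = N(d₁) − 1 = 0.7910 − 1 = -0.2090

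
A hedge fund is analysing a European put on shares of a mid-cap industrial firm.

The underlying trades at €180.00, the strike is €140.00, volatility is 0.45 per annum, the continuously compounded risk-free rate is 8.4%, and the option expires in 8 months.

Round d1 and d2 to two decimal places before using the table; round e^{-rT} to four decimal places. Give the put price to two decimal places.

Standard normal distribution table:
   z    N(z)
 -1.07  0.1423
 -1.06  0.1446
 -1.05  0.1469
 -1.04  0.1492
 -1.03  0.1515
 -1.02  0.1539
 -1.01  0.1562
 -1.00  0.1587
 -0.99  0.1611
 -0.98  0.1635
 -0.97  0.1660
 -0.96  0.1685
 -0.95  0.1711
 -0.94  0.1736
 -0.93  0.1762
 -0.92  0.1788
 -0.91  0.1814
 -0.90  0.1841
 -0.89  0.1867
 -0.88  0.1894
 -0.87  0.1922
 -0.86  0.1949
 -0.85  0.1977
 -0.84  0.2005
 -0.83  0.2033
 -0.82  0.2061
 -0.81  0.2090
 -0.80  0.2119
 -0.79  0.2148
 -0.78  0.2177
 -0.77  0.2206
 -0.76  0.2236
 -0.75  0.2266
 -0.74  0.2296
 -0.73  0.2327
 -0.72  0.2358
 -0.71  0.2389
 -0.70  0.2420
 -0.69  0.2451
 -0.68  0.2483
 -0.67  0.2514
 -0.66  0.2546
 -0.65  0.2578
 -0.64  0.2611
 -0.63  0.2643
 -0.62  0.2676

€6.42

σ√T = 0.45·√0.6667 = 0.3674
d₁ = [ln(180/140) + (0.084 + 0.45²/2)·0.6667] / 0.3674 = [0.2513 + 0.1235] / 0.3674 = 1.0201 → 1.02
d₂ = d₁ − σ√T = 1.0201 − 0.3674 = 0.6527 → 0.65
exp(−rT) = exp(−0.084·0.6667) = 0.9455
P = 140·0.9455·N(-0.65) − 180·N(-1.02) = 140·0.9455·0.2578 − 180·0.1539 = 34.1250 − 27.7020 = 6.4230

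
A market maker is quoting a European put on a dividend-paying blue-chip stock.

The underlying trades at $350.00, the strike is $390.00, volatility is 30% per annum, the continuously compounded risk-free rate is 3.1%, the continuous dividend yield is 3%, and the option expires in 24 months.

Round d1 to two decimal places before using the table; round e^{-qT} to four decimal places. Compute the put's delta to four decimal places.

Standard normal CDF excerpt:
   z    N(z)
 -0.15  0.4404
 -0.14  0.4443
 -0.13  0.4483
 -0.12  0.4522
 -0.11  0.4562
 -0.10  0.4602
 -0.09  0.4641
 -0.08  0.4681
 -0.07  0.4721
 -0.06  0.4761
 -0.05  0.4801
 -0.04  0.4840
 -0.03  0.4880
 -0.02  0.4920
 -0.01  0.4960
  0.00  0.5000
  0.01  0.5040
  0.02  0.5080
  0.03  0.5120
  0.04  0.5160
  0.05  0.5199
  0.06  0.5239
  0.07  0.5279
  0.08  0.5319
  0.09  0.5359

σ√T = 0.3·√2 = 0.4243
d₁ = [ln(350/390) + (0.031 − 0.03 + 0.3²/2)·2] / 0.4243 = [-0.1082 + 0.0920] / 0.4243 = -0.0382 → -0.04
N(d₁) = N(-0.04) = 0.4840
Δ_put = exp(−qT)·(N(d₁) − 1) = 0.9418·(0.4840 − 1) = -0.4860

-0.4860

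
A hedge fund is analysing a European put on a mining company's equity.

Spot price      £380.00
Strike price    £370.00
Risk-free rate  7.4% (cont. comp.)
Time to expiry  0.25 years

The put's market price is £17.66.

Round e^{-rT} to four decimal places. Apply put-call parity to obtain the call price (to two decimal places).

£34.43

exp(−rT) = exp(−0.074·0.25) = 0.9817
Put-call parity: C − P = S − K·e^(−rT) = 380 − 370·0.9817 = 380 − 363.2290 = 16.7710
C = P + (C − P) = 17.66 + (16.7710) = 34.4310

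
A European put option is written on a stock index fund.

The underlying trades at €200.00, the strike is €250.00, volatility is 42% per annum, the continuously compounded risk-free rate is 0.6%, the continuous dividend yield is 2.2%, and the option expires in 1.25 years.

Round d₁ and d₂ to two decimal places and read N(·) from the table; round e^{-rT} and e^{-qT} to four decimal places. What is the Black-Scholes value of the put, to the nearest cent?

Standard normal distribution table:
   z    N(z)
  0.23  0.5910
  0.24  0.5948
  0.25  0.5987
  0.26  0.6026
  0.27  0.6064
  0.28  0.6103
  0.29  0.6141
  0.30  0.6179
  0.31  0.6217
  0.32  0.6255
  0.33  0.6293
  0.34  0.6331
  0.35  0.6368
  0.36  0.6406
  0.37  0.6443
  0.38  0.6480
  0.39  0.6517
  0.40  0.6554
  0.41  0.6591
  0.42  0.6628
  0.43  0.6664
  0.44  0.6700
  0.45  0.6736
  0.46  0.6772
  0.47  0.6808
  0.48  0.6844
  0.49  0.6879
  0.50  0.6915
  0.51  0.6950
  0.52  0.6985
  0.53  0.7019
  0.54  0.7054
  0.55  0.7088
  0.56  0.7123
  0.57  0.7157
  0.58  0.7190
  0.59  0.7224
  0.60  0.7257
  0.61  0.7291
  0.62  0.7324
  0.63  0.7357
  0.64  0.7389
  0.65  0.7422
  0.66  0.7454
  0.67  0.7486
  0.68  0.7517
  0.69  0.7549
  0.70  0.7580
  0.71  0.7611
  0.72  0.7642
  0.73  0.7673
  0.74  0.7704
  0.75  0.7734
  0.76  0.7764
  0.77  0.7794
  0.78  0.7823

σ√T = 0.42 × 1.1180 = 0.4696
ln(S/K) + (r − q + σ²/2)T = ln(200/250) + (0.006 − 0.022 + 0.42²/2)·1.25 = -0.2231 + 0.0902 = -0.1329
d₁ = -0.1329 / 0.4696 = -0.2830 ⇒ -0.28
d₂ = d₁ − σ√T = -0.2830 − 0.4696 = -0.7526 ⇒ -0.75
e^(−qT) = e^(−0.022·1.25) = 0.9729;  e^(−rT) = e^(−0.006·1.25) = 0.9925
P = 250·0.9925·N(0.75) − 200·0.9729·N(0.28) = 250·0.9925·0.7734 − 200·0.9729·0.6103 = 191.8999 − 118.7522 = 73.1477

€73.15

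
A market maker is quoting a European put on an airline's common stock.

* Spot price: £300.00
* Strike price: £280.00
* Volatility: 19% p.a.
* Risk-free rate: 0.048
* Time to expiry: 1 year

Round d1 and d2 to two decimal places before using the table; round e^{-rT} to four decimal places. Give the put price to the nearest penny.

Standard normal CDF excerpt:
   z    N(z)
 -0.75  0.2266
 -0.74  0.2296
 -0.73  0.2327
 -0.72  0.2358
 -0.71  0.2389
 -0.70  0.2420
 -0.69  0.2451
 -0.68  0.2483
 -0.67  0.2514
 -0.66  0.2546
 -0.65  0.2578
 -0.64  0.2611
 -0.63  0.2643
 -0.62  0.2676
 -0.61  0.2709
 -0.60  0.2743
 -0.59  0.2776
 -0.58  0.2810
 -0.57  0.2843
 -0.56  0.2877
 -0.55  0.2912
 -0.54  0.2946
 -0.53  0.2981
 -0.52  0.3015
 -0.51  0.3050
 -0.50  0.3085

T = 1;  σ√T = 0.1900
d₁ = [ln(300/280) + (0.048 + ½·0.19²)·1] / (σ√T) = (0.0690 + 0.0660) / 0.1900 = 0.7108 ≈ 0.71
d₂ = 0.7108 − 0.1900 = 0.5208 ≈ 0.52
exp(−rT) = exp(−0.048·1) = 0.9531
N(−d₂) = N(-0.52) = 0.3015;  N(−d₁) = N(-0.71) = 0.2389
P = 280·0.9531·0.3015 − 300·0.2389 = 80.4607 − 71.6700 = 8.7907

£8.79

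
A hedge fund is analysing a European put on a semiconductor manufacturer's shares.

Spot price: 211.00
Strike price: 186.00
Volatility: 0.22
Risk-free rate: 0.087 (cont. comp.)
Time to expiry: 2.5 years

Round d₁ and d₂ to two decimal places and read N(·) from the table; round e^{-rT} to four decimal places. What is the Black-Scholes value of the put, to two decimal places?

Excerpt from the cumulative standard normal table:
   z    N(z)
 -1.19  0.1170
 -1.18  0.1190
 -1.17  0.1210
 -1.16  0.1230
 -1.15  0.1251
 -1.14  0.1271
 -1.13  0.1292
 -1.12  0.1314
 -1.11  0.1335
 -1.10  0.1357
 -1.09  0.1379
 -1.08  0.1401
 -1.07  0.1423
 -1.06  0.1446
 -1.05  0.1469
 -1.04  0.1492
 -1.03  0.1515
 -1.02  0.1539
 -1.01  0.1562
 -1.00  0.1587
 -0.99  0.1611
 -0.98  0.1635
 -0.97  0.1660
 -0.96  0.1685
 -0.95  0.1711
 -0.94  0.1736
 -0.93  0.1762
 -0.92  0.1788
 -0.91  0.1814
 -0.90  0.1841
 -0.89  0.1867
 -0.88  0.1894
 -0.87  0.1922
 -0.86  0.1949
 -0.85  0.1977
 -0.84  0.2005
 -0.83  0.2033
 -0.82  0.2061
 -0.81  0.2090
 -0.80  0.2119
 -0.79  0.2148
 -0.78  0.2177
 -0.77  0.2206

σ√T = 0.22·√2.5 = 0.3479
d₁ = [ln(211/186) + (0.087 + ½·0.22²)·2.5] / (σ√T) = (0.1261 + 0.2780) / 0.3479 = 1.1617 ⇒ 1.16
d₂ = 1.1617 − 0.3479 = 0.8139 ⇒ 0.81
e^(−rT) = e^(−0.087·2.5) = 0.8045
N(−d₂) = N(-0.81) = 0.2090;  N(−d₁) = N(-1.16) = 0.1230
P = 186·0.8045·0.2090 − 211·0.1230 = 31.2741 − 25.9530 = 5.3211

5.32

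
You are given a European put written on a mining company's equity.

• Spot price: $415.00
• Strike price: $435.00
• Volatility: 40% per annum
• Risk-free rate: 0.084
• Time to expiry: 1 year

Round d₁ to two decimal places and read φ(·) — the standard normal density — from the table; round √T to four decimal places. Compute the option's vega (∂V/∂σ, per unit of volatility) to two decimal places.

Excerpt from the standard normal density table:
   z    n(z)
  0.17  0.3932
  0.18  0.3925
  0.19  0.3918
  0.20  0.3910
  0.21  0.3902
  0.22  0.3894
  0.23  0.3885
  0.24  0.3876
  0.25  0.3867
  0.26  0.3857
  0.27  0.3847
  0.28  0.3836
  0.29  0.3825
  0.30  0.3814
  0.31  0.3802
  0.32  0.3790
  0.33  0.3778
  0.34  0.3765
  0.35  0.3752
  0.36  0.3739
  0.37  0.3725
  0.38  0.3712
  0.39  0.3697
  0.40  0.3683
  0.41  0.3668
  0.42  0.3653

σ√T = 0.4·√1 = 0.4000
d₁ = [ln(415/435) + (0.084 + 0.4²/2)·1] / 0.4000 = [-0.0471 + 0.1640] / 0.4000 = 0.2923 ≈ 0.29
√T = √1 = 1.0000
φ(d₁) = φ(0.29) = 0.3825
vega = S·φ(d₁)·√T = 415·0.3825·1.0000 = 158.7375
(Call and put vega coincide under Black-Scholes.)

158.74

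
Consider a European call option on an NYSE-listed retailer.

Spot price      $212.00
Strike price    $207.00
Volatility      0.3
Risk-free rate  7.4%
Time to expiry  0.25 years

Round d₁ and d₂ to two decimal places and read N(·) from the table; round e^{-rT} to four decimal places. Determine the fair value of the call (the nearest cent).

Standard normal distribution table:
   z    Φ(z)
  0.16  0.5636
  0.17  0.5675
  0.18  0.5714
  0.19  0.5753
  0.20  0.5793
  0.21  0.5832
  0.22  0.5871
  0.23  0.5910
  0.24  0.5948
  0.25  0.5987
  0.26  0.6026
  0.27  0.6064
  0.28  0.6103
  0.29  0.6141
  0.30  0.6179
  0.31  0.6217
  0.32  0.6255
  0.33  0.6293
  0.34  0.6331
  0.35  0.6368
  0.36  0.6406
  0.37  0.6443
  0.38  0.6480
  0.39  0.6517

σ√T = 0.3·√0.25 = 0.1500
d₁ = [ln(212/207) + (0.074 + 0.3²/2)·0.25] / 0.1500 = [0.0239 + 0.0297] / 0.1500 = 0.3574 ≈ 0.36
d₂ = d₁ − σ√T = 0.3574 − 0.1500 = 0.2074 ≈ 0.21
e^(−rT) = e^(−0.074·0.25) = 0.9817
N(d₁) = N(0.36) = 0.6406;  N(d₂) = N(0.21) = 0.5832
C = 212·0.6406 − 207·0.9817·0.5832 = 135.8072 − 118.5132 = 17.2940

$17.29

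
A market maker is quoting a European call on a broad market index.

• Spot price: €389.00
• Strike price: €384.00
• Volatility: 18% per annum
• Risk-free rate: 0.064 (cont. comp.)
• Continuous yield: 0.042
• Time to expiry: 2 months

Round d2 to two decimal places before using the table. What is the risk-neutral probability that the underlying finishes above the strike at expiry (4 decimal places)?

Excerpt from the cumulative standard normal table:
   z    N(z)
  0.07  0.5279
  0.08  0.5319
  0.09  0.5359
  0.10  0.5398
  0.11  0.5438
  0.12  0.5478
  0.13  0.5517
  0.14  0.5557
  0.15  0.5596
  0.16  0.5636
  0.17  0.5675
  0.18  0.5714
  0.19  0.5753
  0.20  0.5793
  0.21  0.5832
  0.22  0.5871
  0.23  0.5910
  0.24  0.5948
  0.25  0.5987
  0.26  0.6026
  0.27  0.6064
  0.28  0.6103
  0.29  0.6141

σ√T = 0.18·√0.1667 = 0.0735
d₁ = [ln(389/384) + (0.064 − 0.042 + ½·0.18²)·0.1667] / (σ√T) = (0.0129 + 0.0064) / 0.0735 = 0.2627 which rounds to 0.26
d₂ = 0.2627 − 0.0735 = 0.1892 which rounds to 0.19
Risk-neutral Pr[S_T > K] = N(d₂) = N(0.19) = 0.5753

0.5753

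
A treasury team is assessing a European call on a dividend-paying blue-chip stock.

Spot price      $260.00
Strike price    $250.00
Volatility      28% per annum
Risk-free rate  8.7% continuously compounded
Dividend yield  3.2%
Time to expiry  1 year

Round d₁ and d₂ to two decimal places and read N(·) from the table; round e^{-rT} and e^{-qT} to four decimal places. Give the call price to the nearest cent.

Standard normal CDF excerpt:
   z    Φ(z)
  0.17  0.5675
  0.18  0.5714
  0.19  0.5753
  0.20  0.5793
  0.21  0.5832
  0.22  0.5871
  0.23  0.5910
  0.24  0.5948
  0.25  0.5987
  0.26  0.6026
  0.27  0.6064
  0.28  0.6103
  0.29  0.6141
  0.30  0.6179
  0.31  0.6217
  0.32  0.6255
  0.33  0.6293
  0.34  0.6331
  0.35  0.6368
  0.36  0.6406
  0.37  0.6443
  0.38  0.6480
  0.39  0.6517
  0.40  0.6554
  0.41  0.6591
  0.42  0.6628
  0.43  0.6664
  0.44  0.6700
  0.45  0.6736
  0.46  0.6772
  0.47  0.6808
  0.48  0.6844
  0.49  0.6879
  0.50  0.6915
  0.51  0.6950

$39.58

σ√T = 0.28 × 1.0000 = 0.2800
d₁ = [ln(260/250) + (0.087 − 0.032 + ½·0.28²)·1] / (σ√T) = (0.0392 + 0.0942) / 0.2800 = 0.4765 which rounds to 0.48
d₂ = 0.4765 − 0.2800 = 0.1965 which rounds to 0.20
e^(−qT) = e^(−0.032·1) = 0.9685;  e^(−rT) = e^(−0.087·1) = 0.9167
N(d₁) = N(0.48) = 0.6844;  N(d₂) = N(0.20) = 0.5793
C = 260·0.9685·0.6844 − 250·0.9167·0.5793 = 172.3388 − 132.7611 = 39.5777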